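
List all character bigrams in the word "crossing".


Word: "crossing" (length 8)
Number of bigrams = 8 - 2 + 1 = 7
  Position 0: "cr"
  Position 1: "ro"
  Position 2: "os"
  Position 3: "ss"
  Position 4: "si"
  Position 5: "in"
  Position 6: "ng"
Bigrams = "cr", "ro", "os", "ss", "si", "in", "ng"


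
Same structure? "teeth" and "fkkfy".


Pattern of "teeth": [0, 1, 1, 0, 2]
Pattern of "fkkfy": [0, 1, 1, 0, 2]
Patterns match
Same pattern = Yes


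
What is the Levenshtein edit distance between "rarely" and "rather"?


Word 1: "rarely" (length 6)
Word 2: "rather" (length 6)
One optimal edit sequence (insert/delete/substitute each cost 1):
  1. keep 'r'
  2. keep 'a'
  3. substitute 'r' -> 't'  (+1)
  4. substitute 'e' -> 'h'  (+1)
  5. substitute 'l' -> 'e'  (+1)
  6. substitute 'y' -> 'r'  (+1)
Total edit operations: 4
Edit distance = 4


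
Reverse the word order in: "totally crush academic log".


Original: "totally crush academic log"
Words (1..n): totally | crush | academic | log
Reversed (n..1): log | academic | crush | totally
Result = "log academic crush totally"


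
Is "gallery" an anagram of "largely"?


Word 1: "largely" → sorted: aegllry
Word 2: "gallery" → sorted: aegllry
Same letters? aegllry == aegllry
Anagram = Yes


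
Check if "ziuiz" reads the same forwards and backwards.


Word: "ziuiz"
Reversed: "ziuiz"
Forward == Backward? ziuiz == ziuiz
Palindrome = Yes


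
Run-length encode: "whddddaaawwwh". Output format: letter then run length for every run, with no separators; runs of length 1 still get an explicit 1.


String: "whddddaaawwwh"
Scanning for consecutive runs:
  'w' x 1
  'h' x 1
  'd' x 4
  'a' x 3
  'w' x 3
  'h' x 1
RLE = "w1h1d4a3w3h1"


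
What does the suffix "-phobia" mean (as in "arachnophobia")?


Suffix: -phobia
Example: arachnophobia (arachno- + -phobia)
Meaning = fear of


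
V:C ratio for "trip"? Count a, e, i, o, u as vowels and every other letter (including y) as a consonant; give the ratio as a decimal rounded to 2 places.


Word: "trip"
Vowels (a,e,i,o,u): 1
Consonants: 3
Ratio = 1/3
= 0.33


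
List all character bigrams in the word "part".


Word: "part" (length 4)
Number of bigrams = 4 - 2 + 1 = 3
  Position 0: "pa"
  Position 1: "ar"
  Position 2: "rt"
Bigrams = "pa", "ar", "rt"


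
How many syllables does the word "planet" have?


Word: "planet"
Syllable breakdown: plan-et
Counting: 2 parts
= 2 syllables


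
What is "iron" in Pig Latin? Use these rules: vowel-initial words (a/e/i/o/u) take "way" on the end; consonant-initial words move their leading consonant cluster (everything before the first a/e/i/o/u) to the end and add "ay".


Word: "iron"
Starts with vowel → add 'way'
Pig Latin = "ironway"


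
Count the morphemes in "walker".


Word: "walker"
Morphemes: walk + -er
Each morpheme carries meaning
= 2 morphemes


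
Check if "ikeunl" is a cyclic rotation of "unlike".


Word: "unlike", Candidate: "ikeunl"
Method: check if candidate is substring of word+word
"unlikeunlike" contains "ikeunl"? Yes
Is rotation = Yes


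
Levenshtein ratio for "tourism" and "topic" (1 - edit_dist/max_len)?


Word 1: "tourism" (length 7)
Word 2: "topic" (length 5)
One optimal edit sequence:
  1. keep 't'
  2. keep 'o'
  3. delete 'u'  (+1)
  4. substitute 'r' -> 'p'  (+1)
  5. keep 'i'
  6. delete 's'  (+1)
  7. substitute 'm' -> 'c'  (+1)
Edit distance = 4
Max length = max(7, 5) = 7
Similarity = 1 - 4/7
= 0.4286


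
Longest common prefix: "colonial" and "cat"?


Word 1: "colonial"
Word 2: "cat"
Comparing from start:
  Pos 0: 'c' == 'c'
  Pos 1: 'o' != 'a' (stop)
LCP = "c" (length 1)


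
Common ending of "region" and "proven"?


Word 1: "region"
Word 2: "proven"
Comparing from end:
  Pos -1: 'n' == 'n'
  Pos -2: 'o' != 'e' (stop)
LCS = "n" (length 1)


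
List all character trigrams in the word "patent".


Word: "patent" (length 6)
Number of trigrams = 6 - 3 + 1 = 4
  Position 0: "pat"
  Position 1: "ate"
  Position 2: "ten"
  Position 3: "ent"
Trigrams = "pat", "ate", "ten", "ent"


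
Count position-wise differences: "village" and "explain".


Comparing character by character (same length = 7):
  Pos 0: 'v' vs 'e' !=
  Pos 1: 'i' vs 'x' !=
  Pos 2: 'l' vs 'p' !=
  Pos 3: 'l' vs 'l' =
  Pos 4: 'a' vs 'a' =
  Pos 5: 'g' vs 'i' !=
  Pos 6: 'e' vs 'n' !=
Hamming distance = 5


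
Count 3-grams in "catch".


Word: "catch" (length 5)
Number of 3-grams = length - 3 + 1 = 5 - 3 + 1
= 3


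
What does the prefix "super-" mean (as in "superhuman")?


Prefix: super-
As in: superhuman -> super- + human
Meaning = above / beyond


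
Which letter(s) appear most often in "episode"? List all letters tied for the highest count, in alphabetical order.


Word: "episode"
Letter counts:
  'd': 1
  'e': 2
  'i': 1
  'o': 1
  'p': 1
  's': 1
Maximum count = 2
Most frequent = 'e' (2 times each)


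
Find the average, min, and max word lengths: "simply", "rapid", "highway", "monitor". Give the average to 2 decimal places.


Lengths: "simply"=6, "rapid"=5, "highway"=7, "monitor"=7
Sum = 25, Count = 4
Average = 25/4 = 6.25
= avg=6.25, min=5, max=7


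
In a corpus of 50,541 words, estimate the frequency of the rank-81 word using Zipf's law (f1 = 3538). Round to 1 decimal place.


Zipf's law: f(r) = f(1) / r
f(1) = 3538
f(81) = 3538 / 81
= 43.7 occurrences


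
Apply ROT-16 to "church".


Word: "church"
Shift: 16
Each letter → (letter + shift) mod 26:
  'c' (2) + 16 = 18 → 's'
  'h' (7) + 16 = 23 → 'x'
  'u' (20) + 16 = 10 → 'k'
  'r' (17) + 16 = 7 → 'h'
  'c' (2) + 16 = 18 → 's'
  'h' (7) + 16 = 23 → 'x'
Result = "sxkhsx"


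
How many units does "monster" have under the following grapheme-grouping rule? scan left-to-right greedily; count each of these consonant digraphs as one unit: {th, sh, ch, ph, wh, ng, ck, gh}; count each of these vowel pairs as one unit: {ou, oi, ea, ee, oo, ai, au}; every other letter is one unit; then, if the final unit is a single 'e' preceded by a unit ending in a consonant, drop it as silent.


Word: "monster" (7 letters)
Left-to-right scan:
  [1] 'm' (letter)
  [2] 'o' (letter)
  [3] 'n' (letter)
  [4] 's' (letter)
  [5] 't' (letter)
  [6] 'e' (letter)
  [7] 'r' (letter)
Units from scan: 7
Sound units = 7 units


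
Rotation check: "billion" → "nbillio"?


Word: "billion", Candidate: "nbillio"
Method: check if candidate is substring of word+word
"billionbillion" contains "nbillio"? Yes
Is rotation = Yes


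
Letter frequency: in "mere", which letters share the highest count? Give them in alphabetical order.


Word: "mere"
Letter counts:
  'e': 2
  'm': 1
  'r': 1
Maximum count = 2
Most frequent = 'e' (2 times each)


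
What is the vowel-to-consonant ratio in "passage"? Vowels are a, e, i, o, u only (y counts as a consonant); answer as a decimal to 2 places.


Word: "passage"
Vowels (a,e,i,o,u): 3
Consonants: 4
Ratio = 3/4
= 0.75


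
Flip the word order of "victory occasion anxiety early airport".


Original: "victory occasion anxiety early airport"
Words (1..n): victory | occasion | anxiety | early | airport
Reversed (n..1): airport | early | anxiety | occasion | victory
Result = "airport early anxiety occasion victory"


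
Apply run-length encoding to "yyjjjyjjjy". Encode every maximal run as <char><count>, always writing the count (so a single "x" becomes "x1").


String: "yyjjjyjjjy"
Scanning for consecutive runs:
  'y' x 2
  'j' x 3
  'y' x 1
  'j' x 3
  'y' x 1
RLE = "y2j3y1j3y1"


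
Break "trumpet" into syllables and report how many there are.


Word: "trumpet"
Syllable breakdown: trum / pet
Counting: 2 parts
= 2 syllables


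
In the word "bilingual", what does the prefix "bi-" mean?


Prefix: bi-
As in: bilingual -> bi- + lingual
Meaning = two


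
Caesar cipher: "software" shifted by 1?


Word: "software"
Shift: 1
Each letter → (letter + shift) mod 26:
  's' (18) + 1 = 19 → 't'
  'o' (14) + 1 = 15 → 'p'
  'f' (5) + 1 = 6 → 'g'
  't' (19) + 1 = 20 → 'u'
  'w' (22) + 1 = 23 → 'x'
  'a' (0) + 1 = 1 → 'b'
  'r' (17) + 1 = 18 → 's'
  'e' (4) + 1 = 5 → 'f'
Result = "tpguxbsf"


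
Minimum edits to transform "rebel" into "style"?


Word 1: "rebel" (length 5)
Word 2: "style" (length 5)
One optimal edit sequence (insert/delete/substitute each cost 1):
  1. substitute 'r' -> 's'  (+1)
  2. substitute 'e' -> 't'  (+1)
  3. substitute 'b' -> 'y'  (+1)
  4. substitute 'e' -> 'l'  (+1)
  5. substitute 'l' -> 'e'  (+1)
Total edit operations: 5
Edit distance = 5


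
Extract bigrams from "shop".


Word: "shop" (length 4)
Number of bigrams = 4 - 2 + 1 = 3
  Position 0: "sh"
  Position 1: "ho"
  Position 2: "op"
Bigrams = "sh", "ho", "op"


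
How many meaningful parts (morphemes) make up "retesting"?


Word: "retesting"
Morphemes: re- + test + -ing
Each morpheme carries meaning
= 3 morphemes


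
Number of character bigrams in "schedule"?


Word: "schedule" (length 8)
Number of 2-grams = length - 2 + 1 = 8 - 2 + 1
= 7


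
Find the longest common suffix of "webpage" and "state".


Word 1: "webpage"
Word 2: "state"
Comparing from end:
  Pos -1: 'e' == 'e'
  Pos -2: 'g' != 't' (stop)
LCS = "e" (length 1)


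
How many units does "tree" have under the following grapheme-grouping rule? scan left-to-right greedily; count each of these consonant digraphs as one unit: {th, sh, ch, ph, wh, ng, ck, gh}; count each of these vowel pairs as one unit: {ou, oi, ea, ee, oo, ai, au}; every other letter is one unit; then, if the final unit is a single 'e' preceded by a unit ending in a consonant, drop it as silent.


Word: "tree" (4 letters)
Left-to-right scan:
  1. 't' (letter)
  2. 'r' (letter)
  3. 'ee' (vowel-pair)
Units from scan: 3
Sound units = 3 units


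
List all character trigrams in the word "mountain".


Word: "mountain" (length 8)
Number of trigrams = 8 - 3 + 1 = 6
  Position 0: "mou"
  Position 1: "oun"
  Position 2: "unt"
  Position 3: "nta"
  Position 4: "tai"
  Position 5: "ain"
Trigrams = "mou", "oun", "unt", "nta", "tai", "ain"


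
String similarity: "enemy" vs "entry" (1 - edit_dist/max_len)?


Word 1: "enemy" (length 5)
Word 2: "entry" (length 5)
One optimal edit sequence:
  1. keep 'e'
  2. keep 'n'
  3. substitute 'e' -> 't'  (+1)
  4. substitute 'm' -> 'r'  (+1)
  5. keep 'y'
Edit distance = 2
Max length = max(5, 5) = 5
Similarity = 1 - 2/5
= 0.6000


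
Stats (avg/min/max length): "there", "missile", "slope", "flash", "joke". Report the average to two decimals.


Lengths: "there"=5, "missile"=7, "slope"=5, "flash"=5, "joke"=4
Sum = 26, Count = 5
Average = 26/5 = 5.20
= avg=5.20, min=4, max=7


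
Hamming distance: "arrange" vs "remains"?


Comparing character by character (same length = 7):
  Pos 0: 'a' vs 'r' !=
  Pos 1: 'r' vs 'e' !=
  Pos 2: 'r' vs 'm' !=
  Pos 3: 'a' vs 'a' =
  Pos 4: 'n' vs 'i' !=
  Pos 5: 'g' vs 'n' !=
  Pos 6: 'e' vs 's' !=
Hamming distance = 6


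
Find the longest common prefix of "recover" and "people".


Word 1: "recover"
Word 2: "people"
Comparing from start:
  Pos 0: 'r' != 'p' (stop)
LCP = "" (length 0)


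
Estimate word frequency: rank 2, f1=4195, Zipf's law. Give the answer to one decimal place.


Zipf's law: f(r) = f(1) / r
f(1) = 4195
f(2) = 4195 / 2
= 2097.5 occurrences


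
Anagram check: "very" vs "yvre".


Word 1: "very" → sorted: ervy
Word 2: "yvre" → sorted: ervy
Same letters? ervy == ervy
Anagram = Yes


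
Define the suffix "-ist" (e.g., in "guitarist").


Suffix: -ist
Example: guitarist = guitar + -ist
Meaning = one who practices


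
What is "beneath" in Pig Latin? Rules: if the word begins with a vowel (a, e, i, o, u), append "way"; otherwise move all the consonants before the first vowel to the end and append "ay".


Word: "beneath"
Starts with consonant(s) → move to end, add 'ay'
Consonant cluster: "b"
Pig Latin = "eneathbay"


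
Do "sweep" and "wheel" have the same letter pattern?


Pattern of "sweep": [0, 1, 2, 2, 3]
Pattern of "wheel": [0, 1, 2, 2, 3]
Patterns match
Same pattern = Yes


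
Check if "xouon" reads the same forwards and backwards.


Word: "xouon"
Reversed: "nouox"
Forward == Backward? xouon != nouox
Palindrome = No


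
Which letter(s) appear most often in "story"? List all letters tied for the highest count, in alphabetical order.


Word: "story"
Letter counts:
  'o': 1
  'r': 1
  's': 1
  't': 1
  'y': 1
Maximum count = 1
Most frequent = 'o', 'r', 's', 't', 'y' (1 time each)


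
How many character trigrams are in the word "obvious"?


Word: "obvious" (length 7)
Number of 3-grams = length - 3 + 1 = 7 - 3 + 1
= 5


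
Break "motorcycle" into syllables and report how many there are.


Word: "motorcycle"
Syllable breakdown: mo · tor · cy · cle
Counting: 4 parts
= 4 syllables


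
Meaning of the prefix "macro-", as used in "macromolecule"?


Prefix: macro-
Example: macromolecule = macro- + molecule
Meaning = large


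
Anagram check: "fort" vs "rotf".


Word 1: "fort" → sorted: fort
Word 2: "rotf" → sorted: fort
Same letters? fort == fort
Anagram = Yes


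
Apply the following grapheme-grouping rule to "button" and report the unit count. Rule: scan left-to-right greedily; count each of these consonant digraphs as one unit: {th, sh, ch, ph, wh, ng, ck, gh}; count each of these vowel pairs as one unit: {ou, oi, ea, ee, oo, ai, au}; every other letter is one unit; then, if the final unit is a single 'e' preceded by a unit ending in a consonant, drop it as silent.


Word: "button" (6 letters)
Left-to-right scan:
  [1] 'b' (letter)
  [2] 'u' (letter)
  [3] 't' (letter)
  [4] 't' (letter)
  [5] 'o' (letter)
  [6] 'n' (letter)
Units from scan: 6
Sound units = 6 units


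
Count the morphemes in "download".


Word: "download"
Morphemes: down- | load
Each morpheme carries meaning
= 2 morphemes


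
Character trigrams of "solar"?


Word: "solar" (length 5)
Number of trigrams = 5 - 3 + 1 = 3
  Position 0: "sol"
  Position 1: "ola"
  Position 2: "lar"
Trigrams = "sol", "ola", "lar"


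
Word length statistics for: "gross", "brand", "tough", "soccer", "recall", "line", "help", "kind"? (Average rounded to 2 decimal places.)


Lengths: "gross"=5, "brand"=5, "tough"=5, "soccer"=6, "recall"=6, "line"=4, "help"=4, "kind"=4
Sum = 39, Count = 8
Average = 39/8 = 4.88
= avg=4.88, min=4, max=6


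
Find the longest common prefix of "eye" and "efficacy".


Word 1: "eye"
Word 2: "efficacy"
Comparing from start:
  Pos 0: 'e' == 'e'
  Pos 1: 'y' != 'f' (stop)
LCP = "e" (length 1)


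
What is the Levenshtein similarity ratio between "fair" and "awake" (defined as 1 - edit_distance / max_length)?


Word 1: "fair" (length 4)
Word 2: "awake" (length 5)
One optimal edit sequence:
  1. insert 'a'  (+1)
  2. substitute 'f' -> 'w'  (+1)
  3. keep 'a'
  4. substitute 'i' -> 'k'  (+1)
  5. substitute 'r' -> 'e'  (+1)
Edit distance = 4
Max length = max(4, 5) = 5
Similarity = 1 - 4/5
= 0.2000


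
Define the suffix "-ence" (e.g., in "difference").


Suffix: -ence
As in: difference -> differ + -ence
Meaning = state of


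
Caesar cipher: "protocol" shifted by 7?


Word: "protocol"
Shift: 7
Each letter → (letter + shift) mod 26:
  'p' (15) + 7 = 22 → 'w'
  'r' (17) + 7 = 24 → 'y'
  'o' (14) + 7 = 21 → 'v'
  't' (19) + 7 = 0 → 'a'
  'o' (14) + 7 = 21 → 'v'
  'c' (2) + 7 = 9 → 'j'
  'o' (14) + 7 = 21 → 'v'
  'l' (11) + 7 = 18 → 's'
Result = "wyvavjvs"


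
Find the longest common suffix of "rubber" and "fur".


Word 1: "rubber"
Word 2: "fur"
Comparing from end:
  Pos -1: 'r' == 'r'
  Pos -2: 'e' != 'u' (stop)
LCS = "r" (length 1)


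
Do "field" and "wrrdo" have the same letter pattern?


Pattern of "field": [0, 1, 2, 3, 4]
Pattern of "wrrdo": [0, 1, 1, 2, 3]
Patterns do not match
Same pattern = No


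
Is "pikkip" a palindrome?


Word: "pikkip"
Reversed: "pikkip"
Forward == Backward? pikkip == pikkip
Palindrome = Yes


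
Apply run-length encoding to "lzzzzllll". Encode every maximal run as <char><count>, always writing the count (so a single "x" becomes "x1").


String: "lzzzzllll"
Scanning for consecutive runs:
  'l' x 1
  'z' x 4
  'l' x 4
RLE = "l1z4l4"


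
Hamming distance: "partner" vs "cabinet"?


Comparing character by character (same length = 7):
  Pos 0: 'p' vs 'c' !=
  Pos 1: 'a' vs 'a' =
  Pos 2: 'r' vs 'b' !=
  Pos 3: 't' vs 'i' !=
  Pos 4: 'n' vs 'n' =
  Pos 5: 'e' vs 'e' =
  Pos 6: 'r' vs 't' !=
Hamming distance = 4


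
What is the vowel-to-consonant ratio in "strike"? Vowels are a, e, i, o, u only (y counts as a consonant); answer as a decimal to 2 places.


Word: "strike"
Vowels (a,e,i,o,u): 2
Consonants: 4
Ratio = 2/4
= 0.50


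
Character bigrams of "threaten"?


Word: "threaten" (length 8)
Number of bigrams = 8 - 2 + 1 = 7
  Position 0: "th"
  Position 1: "hr"
  Position 2: "re"
  Position 3: "ea"
  Position 4: "at"
  Position 5: "te"
  Position 6: "en"
Bigrams = "th", "hr", "re", "ea", "at", "te", "en"


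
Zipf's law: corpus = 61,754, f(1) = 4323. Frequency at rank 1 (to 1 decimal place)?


Zipf's law: f(r) = f(1) / r
f(1) = 4323
f(1) = 4323 / 1
= 4323.0 occurrences


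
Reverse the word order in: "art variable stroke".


Original: "art variable stroke"
Words (1..n): art | variable | stroke
Reversed (n..1): stroke | variable | art
Result = "stroke variable art"


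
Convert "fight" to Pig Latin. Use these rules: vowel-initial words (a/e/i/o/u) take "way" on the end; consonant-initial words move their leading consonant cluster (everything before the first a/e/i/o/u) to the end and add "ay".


Word: "fight"
Starts with consonant(s) → move to end, add 'ay'
Consonant cluster: "f"
Pig Latin = "ightfay"


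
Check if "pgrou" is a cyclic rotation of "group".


Word: "group", Candidate: "pgrou"
Method: check if candidate is substring of word+word
"groupgroup" contains "pgrou"? Yes
Is rotation = Yes


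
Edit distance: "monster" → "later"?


Word 1: "monster" (length 7)
Word 2: "later" (length 5)
One optimal edit sequence (insert/delete/substitute each cost 1):
  1. delete 'm'  (+1)
  2. delete 'o'  (+1)
  3. substitute 'n' -> 'l'  (+1)
  4. substitute 's' -> 'a'  (+1)
  5. keep 't'
  6. keep 'e'
  7. keep 'r'
Total edit operations: 4
Edit distance = 4


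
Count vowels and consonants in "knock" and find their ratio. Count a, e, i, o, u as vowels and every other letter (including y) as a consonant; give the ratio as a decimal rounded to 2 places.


Word: "knock"
Vowels (a,e,i,o,u): 1
Consonants: 4
Ratio = 1/4
= 0.25


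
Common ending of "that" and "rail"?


Word 1: "that"
Word 2: "rail"
Comparing from end:
  Pos -1: 't' != 'l' (stop)
LCS = "" (length 0)


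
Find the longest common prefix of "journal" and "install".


Word 1: "journal"
Word 2: "install"
Comparing from start:
  Pos 0: 'j' != 'i' (stop)
LCP = "" (length 0)


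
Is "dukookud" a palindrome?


Word: "dukookud"
Reversed: "dukookud"
Forward == Backward? dukookud == dukookud
Palindrome = Yes


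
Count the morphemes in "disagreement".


Word: "disagreement"
Morphemes: dis- + agree + -ment
Each morpheme carries meaning
= 3 morphemes


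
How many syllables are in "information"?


Word: "information"
Syllable breakdown: in-for-ma-tion
Counting: 4 parts
= 4 syllables


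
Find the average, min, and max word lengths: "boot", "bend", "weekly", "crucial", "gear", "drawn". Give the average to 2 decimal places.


Lengths: "boot"=4, "bend"=4, "weekly"=6, "crucial"=7, "gear"=4, "drawn"=5
Sum = 30, Count = 6
Average = 30/6 = 5.00
= avg=5.00, min=4, max=7


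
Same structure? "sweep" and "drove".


Pattern of "sweep": [0, 1, 2, 2, 3]
Pattern of "drove": [0, 1, 2, 3, 4]
Patterns do not match
Same pattern = No


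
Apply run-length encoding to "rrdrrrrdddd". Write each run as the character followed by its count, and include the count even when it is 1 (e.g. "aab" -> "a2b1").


String: "rrdrrrrdddd"
Scanning for consecutive runs:
  'r' x 2
  'd' x 1
  'r' x 4
  'd' x 4
RLE = "r2d1r4d4"


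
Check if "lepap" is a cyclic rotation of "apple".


Word: "apple", Candidate: "lepap"
Method: check if candidate is substring of word+word
"appleapple" contains "lepap"? No
Is rotation = No


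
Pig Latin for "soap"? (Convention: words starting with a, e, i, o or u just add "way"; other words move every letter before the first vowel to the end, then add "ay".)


Word: "soap"
Starts with consonant(s) → move to end, add 'ay'
Consonant cluster: "s"
Pig Latin = "oapsay"


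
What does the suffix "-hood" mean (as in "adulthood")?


Suffix: -hood
Example: adulthood (adult + -hood)
Meaning = state / condition


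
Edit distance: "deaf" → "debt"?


Word 1: "deaf" (length 4)
Word 2: "debt" (length 4)
One optimal edit sequence (insert/delete/substitute each cost 1):
  1. keep 'd'
  2. keep 'e'
  3. substitute 'a' -> 'b'  (+1)
  4. substitute 'f' -> 't'  (+1)
Total edit operations: 2
Edit distance = 2


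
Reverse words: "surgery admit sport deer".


Original: "surgery admit sport deer"
Words (1..n): surgery | admit | sport | deer
Reversed (n..1): deer | sport | admit | surgery
Result = "deer sport admit surgery"


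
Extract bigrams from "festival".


Word: "festival" (length 8)
Number of bigrams = 8 - 2 + 1 = 7
  Position 0: "fe"
  Position 1: "es"
  Position 2: "st"
  Position 3: "ti"
  Position 4: "iv"
  Position 5: "va"
  Position 6: "al"
Bigrams = "fe", "es", "st", "ti", "iv", "va", "al"


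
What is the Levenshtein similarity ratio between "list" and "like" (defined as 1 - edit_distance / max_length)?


Word 1: "list" (length 4)
Word 2: "like" (length 4)
One optimal edit sequence:
  1. keep 'l'
  2. keep 'i'
  3. substitute 's' -> 'k'  (+1)
  4. substitute 't' -> 'e'  (+1)
Edit distance = 2
Max length = max(4, 4) = 4
Similarity = 1 - 2/4
= 0.5000


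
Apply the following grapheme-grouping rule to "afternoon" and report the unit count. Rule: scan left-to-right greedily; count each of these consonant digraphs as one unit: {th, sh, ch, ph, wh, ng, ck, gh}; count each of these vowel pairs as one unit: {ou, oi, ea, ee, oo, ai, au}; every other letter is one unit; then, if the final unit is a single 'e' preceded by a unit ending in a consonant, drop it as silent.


Word: "afternoon" (9 letters)
Left-to-right scan:
  [1] 'a' (letter)
  [2] 'f' (letter)
  [3] 't' (letter)
  [4] 'e' (letter)
  [5] 'r' (letter)
  [6] 'n' (letter)
  [7] 'oo' (vowel-pair)
  [8] 'n' (letter)
Units from scan: 8
Sound units = 8 units


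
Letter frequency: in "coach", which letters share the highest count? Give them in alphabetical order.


Word: "coach"
Letter counts:
  'a': 1
  'c': 2
  'h': 1
  'o': 1
Maximum count = 2
Most frequent = 'c' (2 times each)


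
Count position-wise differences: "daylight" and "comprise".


Comparing character by character (same length = 8):
  Pos 0: 'd' vs 'c' !=
  Pos 1: 'a' vs 'o' !=
  Pos 2: 'y' vs 'm' !=
  Pos 3: 'l' vs 'p' !=
  Pos 4: 'i' vs 'r' !=
  Pos 5: 'g' vs 'i' !=
  Pos 6: 'h' vs 's' !=
  Pos 7: 't' vs 'e' !=
Hamming distance = 8


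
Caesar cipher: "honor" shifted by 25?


Word: "honor"
Shift: 25
Each letter → (letter + shift) mod 26:
  'h' (7) + 25 = 6 → 'g'
  'o' (14) + 25 = 13 → 'n'
  'n' (13) + 25 = 12 → 'm'
  'o' (14) + 25 = 13 → 'n'
  'r' (17) + 25 = 16 → 'q'
Result = "gnmnq"


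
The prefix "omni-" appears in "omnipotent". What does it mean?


Prefix: omni-
Example: omnipotent (omni- + potent)
Meaning = all


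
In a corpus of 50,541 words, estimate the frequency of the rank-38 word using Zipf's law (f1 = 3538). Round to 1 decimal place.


Zipf's law: f(r) = f(1) / r
f(1) = 3538
f(38) = 3538 / 38
= 93.1 occurrences


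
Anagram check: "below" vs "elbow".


Word 1: "below" → sorted: below
Word 2: "elbow" → sorted: below
Same letters? below == below
Anagram = Yes


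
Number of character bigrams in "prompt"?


Word: "prompt" (length 6)
Number of 2-grams = length - 2 + 1 = 6 - 2 + 1
= 5


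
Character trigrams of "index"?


Word: "index" (length 5)
Number of trigrams = 5 - 3 + 1 = 3
  Position 0: "ind"
  Position 1: "nde"
  Position 2: "dex"
Trigrams = "ind", "nde", "dex"


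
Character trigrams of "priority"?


Word: "priority" (length 8)
Number of trigrams = 8 - 3 + 1 = 6
  Position 0: "pri"
  Position 1: "rio"
  Position 2: "ior"
  Position 3: "ori"
  Position 4: "rit"
  Position 5: "ity"
Trigrams = "pri", "rio", "ior", "ori", "rit", "ity"


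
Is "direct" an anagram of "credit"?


Word 1: "credit" → sorted: cdeirt
Word 2: "direct" → sorted: cdeirt
Same letters? cdeirt == cdeirt
Anagram = Yes


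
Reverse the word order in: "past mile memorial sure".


Original: "past mile memorial sure"
Words (1..n): past | mile | memorial | sure
Reversed (n..1): sure | memorial | mile | past
Result = "sure memorial mile past"


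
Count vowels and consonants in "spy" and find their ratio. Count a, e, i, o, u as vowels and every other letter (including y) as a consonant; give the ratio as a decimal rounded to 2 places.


Word: "spy"
Vowels (a,e,i,o,u): 0
Consonants: 3
Ratio = 0/3
= 0.00


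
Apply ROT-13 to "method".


Word: "method"
Shift: 13
Each letter → (letter + shift) mod 26:
  'm' (12) + 13 = 25 → 'z'
  'e' (4) + 13 = 17 → 'r'
  't' (19) + 13 = 6 → 'g'
  'h' (7) + 13 = 20 → 'u'
  'o' (14) + 13 = 1 → 'b'
  'd' (3) + 13 = 16 → 'q'
Result = "zrgubq"


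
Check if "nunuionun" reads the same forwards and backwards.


Word: "nunuionun"
Reversed: "nunoiunun"
Forward == Backward? nunuionun != nunoiunun
Palindrome = No


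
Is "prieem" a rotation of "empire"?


Word: "empire", Candidate: "prieem"
Method: check if candidate is substring of word+word
"empireempire" contains "prieem"? No
Is rotation = No


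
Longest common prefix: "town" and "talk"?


Word 1: "town"
Word 2: "talk"
Comparing from start:
  Pos 0: 't' == 't'
  Pos 1: 'o' != 'a' (stop)
LCP = "t" (length 1)


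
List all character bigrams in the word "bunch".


Word: "bunch" (length 5)
Number of bigrams = 5 - 2 + 1 = 4
  Position 0: "bu"
  Position 1: "un"
  Position 2: "nc"
  Position 3: "ch"
Bigrams = "bu", "un", "nc", "ch"


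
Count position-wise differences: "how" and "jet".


Comparing character by character (same length = 3):
  Pos 0: 'h' vs 'j' !=
  Pos 1: 'o' vs 'e' !=
  Pos 2: 'w' vs 't' !=
Hamming distance = 3


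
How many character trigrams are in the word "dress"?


Word: "dress" (length 5)
Number of 3-grams = length - 3 + 1 = 5 - 3 + 1
= 3


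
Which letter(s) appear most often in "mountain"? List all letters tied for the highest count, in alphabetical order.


Word: "mountain"
Letter counts:
  'a': 1
  'i': 1
  'm': 1
  'n': 2
  'o': 1
  't': 1
  'u': 1
Maximum count = 2
Most frequent = 'n' (2 times each)


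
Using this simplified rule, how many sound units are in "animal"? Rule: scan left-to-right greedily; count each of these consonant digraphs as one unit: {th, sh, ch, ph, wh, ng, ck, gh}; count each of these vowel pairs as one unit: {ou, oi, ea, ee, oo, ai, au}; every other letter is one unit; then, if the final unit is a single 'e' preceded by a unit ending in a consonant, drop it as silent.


Word: "animal" (6 letters)
Left-to-right scan:
  (1) 'a' (letter)
  (2) 'n' (letter)
  (3) 'i' (letter)
  (4) 'm' (letter)
  (5) 'a' (letter)
  (6) 'l' (letter)
Units from scan: 6
Sound units = 6 units


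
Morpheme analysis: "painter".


Word: "painter"
Morphemes: paint / -er
Each morpheme carries meaning
= 2 morphemes


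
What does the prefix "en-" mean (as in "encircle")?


Prefix: en-
Example: encircle = en- + circle
Meaning = cause to / put into


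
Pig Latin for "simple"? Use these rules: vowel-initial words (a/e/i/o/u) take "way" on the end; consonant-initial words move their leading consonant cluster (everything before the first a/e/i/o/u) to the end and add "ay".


Word: "simple"
Starts with consonant(s) → move to end, add 'ay'
Consonant cluster: "s"
Pig Latin = "implesay"


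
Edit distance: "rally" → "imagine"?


Word 1: "rally" (length 5)
Word 2: "imagine" (length 7)
One optimal edit sequence (insert/delete/substitute each cost 1):
  1. insert 'i'  (+1)
  2. substitute 'r' -> 'm'  (+1)
  3. keep 'a'
  4. insert 'g'  (+1)
  5. substitute 'l' -> 'i'  (+1)
  6. substitute 'l' -> 'n'  (+1)
  7. substitute 'y' -> 'e'  (+1)
Total edit operations: 6
Edit distance = 6


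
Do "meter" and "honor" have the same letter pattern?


Pattern of "meter": [0, 1, 2, 1, 3]
Pattern of "honor": [0, 1, 2, 1, 3]
Patterns match
Same pattern = Yes


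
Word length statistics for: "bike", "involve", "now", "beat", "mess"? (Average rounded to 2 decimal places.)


Lengths: "bike"=4, "involve"=7, "now"=3, "beat"=4, "mess"=4
Sum = 22, Count = 5
Average = 22/5 = 4.40
= avg=4.40, min=3, max=7


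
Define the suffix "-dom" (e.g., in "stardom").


Suffix: -dom
As in: stardom -> star + -dom
Meaning = state / realm


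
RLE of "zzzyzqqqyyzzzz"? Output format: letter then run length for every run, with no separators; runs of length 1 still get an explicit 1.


String: "zzzyzqqqyyzzzz"
Scanning for consecutive runs:
  'z' x 3
  'y' x 1
  'z' x 1
  'q' x 3
  'y' x 2
  'z' x 4
RLE = "z3y1z1q3y2z4"


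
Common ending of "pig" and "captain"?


Word 1: "pig"
Word 2: "captain"
Comparing from end:
  Pos -1: 'g' != 'n' (stop)
LCS = "" (length 0)


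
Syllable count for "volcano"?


Word: "volcano"
Syllable breakdown: vol-ca-no
Counting: 3 parts
= 3 syllables


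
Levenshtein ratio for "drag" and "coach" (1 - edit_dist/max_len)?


Word 1: "drag" (length 4)
Word 2: "coach" (length 5)
One optimal edit sequence:
  1. substitute 'd' -> 'c'  (+1)
  2. substitute 'r' -> 'o'  (+1)
  3. keep 'a'
  4. insert 'c'  (+1)
  5. substitute 'g' -> 'h'  (+1)
Edit distance = 4
Max length = max(4, 5) = 5
Similarity = 1 - 4/5
= 0.2000


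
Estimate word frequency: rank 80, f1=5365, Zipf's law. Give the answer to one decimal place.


Zipf's law: f(r) = f(1) / r
f(1) = 5365
f(80) = 5365 / 80
= 67.1 occurrences


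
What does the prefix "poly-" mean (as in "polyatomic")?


Prefix: poly-
As in: polyatomic -> poly- + atomic
Meaning = many


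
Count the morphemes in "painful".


Word: "painful"
Morphemes: pain + -ful
Each morpheme carries meaning
= 2 morphemes


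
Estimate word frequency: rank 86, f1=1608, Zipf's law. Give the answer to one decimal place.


Zipf's law: f(r) = f(1) / r
f(1) = 1608
f(86) = 1608 / 86
= 18.7 occurrences


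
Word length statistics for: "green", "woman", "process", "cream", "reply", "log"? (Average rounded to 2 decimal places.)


Lengths: "green"=5, "woman"=5, "process"=7, "cream"=5, "reply"=5, "log"=3
Sum = 30, Count = 6
Average = 30/6 = 5.00
= avg=5.00, min=3, max=7


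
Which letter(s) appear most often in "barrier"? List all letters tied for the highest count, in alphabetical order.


Word: "barrier"
Letter counts:
  'a': 1
  'b': 1
  'e': 1
  'i': 1
  'r': 3
Maximum count = 3
Most frequent = 'r' (3 times each)


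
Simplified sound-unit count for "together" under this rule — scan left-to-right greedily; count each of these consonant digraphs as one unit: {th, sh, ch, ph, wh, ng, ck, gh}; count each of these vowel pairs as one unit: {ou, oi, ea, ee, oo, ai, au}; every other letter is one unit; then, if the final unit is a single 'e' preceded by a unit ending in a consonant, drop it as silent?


Word: "together" (8 letters)
Left-to-right scan:
  [1] 't' (letter)
  [2] 'o' (letter)
  [3] 'g' (letter)
  [4] 'e' (letter)
  [5] 'th' (digraph)
  [6] 'e' (letter)
  [7] 'r' (letter)
Units from scan: 7
Sound units = 7 units


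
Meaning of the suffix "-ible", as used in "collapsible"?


Suffix: -ible
Example: collapsible (collapse + -ible, with a spelling change)
Meaning = capable of


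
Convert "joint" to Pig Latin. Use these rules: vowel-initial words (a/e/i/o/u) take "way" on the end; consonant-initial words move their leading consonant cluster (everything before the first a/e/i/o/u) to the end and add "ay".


Word: "joint"
Starts with consonant(s) → move to end, add 'ay'
Consonant cluster: "j"
Pig Latin = "ointjay"


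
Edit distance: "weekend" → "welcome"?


Word 1: "weekend" (length 7)
Word 2: "welcome" (length 7)
One optimal edit sequence (insert/delete/substitute each cost 1):
  1. keep 'w'
  2. keep 'e'
  3. substitute 'e' -> 'l'  (+1)
  4. substitute 'k' -> 'c'  (+1)
  5. substitute 'e' -> 'o'  (+1)
  6. substitute 'n' -> 'm'  (+1)
  7. substitute 'd' -> 'e'  (+1)
Total edit operations: 5
Edit distance = 5


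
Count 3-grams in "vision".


Word: "vision" (length 6)
Number of 3-grams = length - 3 + 1 = 6 - 3 + 1
= 4


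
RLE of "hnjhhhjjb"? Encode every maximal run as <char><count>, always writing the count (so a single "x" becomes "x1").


String: "hnjhhhjjb"
Scanning for consecutive runs:
  'h' x 1
  'n' x 1
  'j' x 1
  'h' x 3
  'j' x 2
  'b' x 1
RLE = "h1n1j1h3j2b1"


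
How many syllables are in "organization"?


Word: "organization"
Syllable breakdown: or | gan | i | za | tion
Counting: 5 parts
= 5 syllables


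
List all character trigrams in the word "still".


Word: "still" (length 5)
Number of trigrams = 5 - 3 + 1 = 3
  Position 0: "sti"
  Position 1: "til"
  Position 2: "ill"
Trigrams = "sti", "til", "ill"


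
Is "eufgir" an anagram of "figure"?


Word 1: "figure" → sorted: efgiru
Word 2: "eufgir" → sorted: efgiru
Same letters? efgiru == efgiru
Anagram = Yes


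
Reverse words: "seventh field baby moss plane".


Original: "seventh field baby moss plane"
Words (1..n): seventh | field | baby | moss | plane
Reversed (n..1): plane | moss | baby | field | seventh
Result = "plane moss baby field seventh"


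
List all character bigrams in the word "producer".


Word: "producer" (length 8)
Number of bigrams = 8 - 2 + 1 = 7
  Position 0: "pr"
  Position 1: "ro"
  Position 2: "od"
  Position 3: "du"
  Position 4: "uc"
  Position 5: "ce"
  Position 6: "er"
Bigrams = "pr", "ro", "od", "du", "uc", "ce", "er"


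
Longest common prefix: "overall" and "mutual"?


Word 1: "overall"
Word 2: "mutual"
Comparing from start:
  Pos 0: 'o' != 'm' (stop)
LCP = "" (length 0)


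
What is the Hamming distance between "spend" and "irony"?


Comparing character by character (same length = 5):
  Pos 0: 's' vs 'i' !=
  Pos 1: 'p' vs 'r' !=
  Pos 2: 'e' vs 'o' !=
  Pos 3: 'n' vs 'n' =
  Pos 4: 'd' vs 'y' !=
Hamming distance = 4


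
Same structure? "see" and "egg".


Pattern of "see": [0, 1, 1]
Pattern of "egg": [0, 1, 1]
Patterns match
Same pattern = Yes


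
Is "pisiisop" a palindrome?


Word: "pisiisop"
Reversed: "posiisip"
Forward == Backward? pisiisop != posiisip
Palindrome = No


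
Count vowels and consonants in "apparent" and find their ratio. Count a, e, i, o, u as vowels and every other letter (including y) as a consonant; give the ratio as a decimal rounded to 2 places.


Word: "apparent"
Vowels (a,e,i,o,u): 3
Consonants: 5
Ratio = 3/5
= 0.60


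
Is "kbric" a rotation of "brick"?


Word: "brick", Candidate: "kbric"
Method: check if candidate is substring of word+word
"brickbrick" contains "kbric"? Yes
Is rotation = Yes


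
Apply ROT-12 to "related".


Word: "related"
Shift: 12
Each letter → (letter + shift) mod 26:
  'r' (17) + 12 = 3 → 'd'
  'e' (4) + 12 = 16 → 'q'
  'l' (11) + 12 = 23 → 'x'
  'a' (0) + 12 = 12 → 'm'
  't' (19) + 12 = 5 → 'f'
  'e' (4) + 12 = 16 → 'q'
  'd' (3) + 12 = 15 → 'p'
Result = "dqxmfqp"


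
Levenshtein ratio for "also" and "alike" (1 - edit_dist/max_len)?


Word 1: "also" (length 4)
Word 2: "alike" (length 5)
One optimal edit sequence:
  1. keep 'a'
  2. keep 'l'
  3. insert 'i'  (+1)
  4. substitute 's' -> 'k'  (+1)
  5. substitute 'o' -> 'e'  (+1)
Edit distance = 3
Max length = max(4, 5) = 5
Similarity = 1 - 3/5
= 0.4000


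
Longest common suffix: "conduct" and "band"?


Word 1: "conduct"
Word 2: "band"
Comparing from end:
  Pos -1: 't' != 'd' (stop)
LCS = "" (length 0)


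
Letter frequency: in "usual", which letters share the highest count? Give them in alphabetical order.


Word: "usual"
Letter counts:
  'a': 1
  'l': 1
  's': 1
  'u': 2
Maximum count = 2
Most frequent = 'u' (2 times each)


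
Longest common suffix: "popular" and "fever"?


Word 1: "popular"
Word 2: "fever"
Comparing from end:
  Pos -1: 'r' == 'r'
  Pos -2: 'a' != 'e' (stop)
LCS = "r" (length 1)


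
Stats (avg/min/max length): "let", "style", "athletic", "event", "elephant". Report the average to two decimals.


Lengths: "let"=3, "style"=5, "athletic"=8, "event"=5, "elephant"=8
Sum = 29, Count = 5
Average = 29/5 = 5.80
= avg=5.80, min=3, max=8


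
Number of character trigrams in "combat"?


Word: "combat" (length 6)
Number of 3-grams = length - 3 + 1 = 6 - 3 + 1
= 4


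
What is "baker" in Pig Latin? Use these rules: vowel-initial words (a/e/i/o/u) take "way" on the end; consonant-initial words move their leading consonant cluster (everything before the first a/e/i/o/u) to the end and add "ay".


Word: "baker"
Starts with consonant(s) → move to end, add 'ay'
Consonant cluster: "b"
Pig Latin = "akerbay"


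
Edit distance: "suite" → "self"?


Word 1: "suite" (length 5)
Word 2: "self" (length 4)
One optimal edit sequence (insert/delete/substitute each cost 1):
  1. keep 's'
  2. delete 'u'  (+1)
  3. substitute 'i' -> 'e'  (+1)
  4. substitute 't' -> 'l'  (+1)
  5. substitute 'e' -> 'f'  (+1)
Total edit operations: 4
Edit distance = 4


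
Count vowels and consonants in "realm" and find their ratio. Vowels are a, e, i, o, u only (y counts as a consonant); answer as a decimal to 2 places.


Word: "realm"
Vowels (a,e,i,o,u): 2
Consonants: 3
Ratio = 2/3
= 0.67


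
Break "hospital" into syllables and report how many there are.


Word: "hospital"
Syllable breakdown: hos / pi / tal
Counting: 3 parts
= 3 syllables


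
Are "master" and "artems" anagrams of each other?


Word 1: "master" → sorted: aemrst
Word 2: "artems" → sorted: aemrst
Same letters? aemrst == aemrst
Anagram = Yes


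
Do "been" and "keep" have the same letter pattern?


Pattern of "been": [0, 1, 1, 2]
Pattern of "keep": [0, 1, 1, 2]
Patterns match
Same pattern = Yes


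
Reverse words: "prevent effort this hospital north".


Original: "prevent effort this hospital north"
Words (1..n): prevent | effort | this | hospital | north
Reversed (n..1): north | hospital | this | effort | prevent
Result = "north hospital this effort prevent"


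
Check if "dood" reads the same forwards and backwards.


Word: "dood"
Reversed: "dood"
Forward == Backward? dood == dood
Palindrome = Yes


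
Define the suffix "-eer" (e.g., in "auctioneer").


Suffix: -eer
Example: auctioneer = auction + -eer
Meaning = one who is concerned with


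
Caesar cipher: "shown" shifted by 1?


Word: "shown"
Shift: 1
Each letter → (letter + shift) mod 26:
  's' (18) + 1 = 19 → 't'
  'h' (7) + 1 = 8 → 'i'
  'o' (14) + 1 = 15 → 'p'
  'w' (22) + 1 = 23 → 'x'
  'n' (13) + 1 = 14 → 'o'
Result = "tipxo"


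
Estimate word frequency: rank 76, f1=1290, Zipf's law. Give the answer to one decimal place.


Zipf's law: f(r) = f(1) / r
f(1) = 1290
f(76) = 1290 / 76
= 17.0 occurrences


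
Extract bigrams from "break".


Word: "break" (length 5)
Number of bigrams = 5 - 2 + 1 = 4
  Position 0: "br"
  Position 1: "re"
  Position 2: "ea"
  Position 3: "ak"
Bigrams = "br", "re", "ea", "ak"


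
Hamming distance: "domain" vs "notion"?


Comparing character by character (same length = 6):
  Pos 0: 'd' vs 'n' !=
  Pos 1: 'o' vs 'o' =
  Pos 2: 'm' vs 't' !=
  Pos 3: 'a' vs 'i' !=
  Pos 4: 'i' vs 'o' !=
  Pos 5: 'n' vs 'n' =
Hamming distance = 4
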